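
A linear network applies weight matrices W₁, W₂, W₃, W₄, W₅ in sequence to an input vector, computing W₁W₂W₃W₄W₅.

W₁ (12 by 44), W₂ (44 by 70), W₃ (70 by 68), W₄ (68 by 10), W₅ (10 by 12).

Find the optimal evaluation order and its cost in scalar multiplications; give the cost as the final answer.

Adjacent pairs: W₁W₂ = 12·44·70 = 36960; W₂W₃ = 44·70·68 = 209440; W₃W₄ = 70·68·10 = 47600; W₄W₅ = 68·10·12 = 8160.
Length 3: W₁..W₃: k=1: 0+209440+12·44·68=245344; k=2: 36960+0+12·70·68=94080 → min 94080 | W₂..W₄: k=2: 0+47600+44·70·10=78400; k=3: 209440+0+44·68·10=239360 → min 78400 | W₃..W₅: k=3: 0+8160+70·68·12=65280; k=4: 47600+0+70·10·12=56000 → min 56000.
Length 4: W₁..W₄: k=1: 0+78400+12·44·10=83680; k=2: 36960+47600+12·70·10=92960; k=3: 94080+0+12·68·10=102240 → min 83680 | W₂..W₅: k=2: 0+56000+44·70·12=92960; k=3: 209440+8160+44·68·12=253504; k=4: 78400+0+44·10·12=83680 → min 83680.
Length 5: W₁..W₅: k=1: 0+83680+12·44·12=90016; k=2: 36960+56000+12·70·12=103040; k=3: 94080+8160+12·68·12=112032; k=4: 83680+0+12·10·12=85120 → min 85120.
Optimal parenthesization: ((W₁(W₂(W₃W₄)))W₅) with cost 85120.

85120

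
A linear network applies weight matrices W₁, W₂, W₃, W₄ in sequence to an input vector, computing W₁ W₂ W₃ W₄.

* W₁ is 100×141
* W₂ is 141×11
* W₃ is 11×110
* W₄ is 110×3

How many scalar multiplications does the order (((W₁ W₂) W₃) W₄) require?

309100

(W₁ W₂): 100×141 by 141×11 → 100×11, cost 100·141·11 = 155100
((W₁ W₂) W₃): 100×11 by 11×110 → 100×110, cost 100·11·110 = 121000; cumulative 276100
(((W₁ W₂) W₃) W₄): 100×110 by 110×3 → 100×3, cost 100·110·3 = 33000; cumulative 309100
Total: 309100 scalar multiplications.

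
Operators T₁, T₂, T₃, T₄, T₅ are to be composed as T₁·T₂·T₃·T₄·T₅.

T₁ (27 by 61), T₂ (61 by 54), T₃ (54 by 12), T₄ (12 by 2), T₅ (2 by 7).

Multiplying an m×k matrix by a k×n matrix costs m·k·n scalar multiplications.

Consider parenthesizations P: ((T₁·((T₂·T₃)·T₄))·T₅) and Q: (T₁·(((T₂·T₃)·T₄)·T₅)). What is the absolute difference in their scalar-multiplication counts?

8711

Order P = ((T₁·((T₂·T₃)·T₄))·T₅): (T₂·T₃): 61×54 by 54×12 → 61×12, cost 61·54·12 = 39528; ((T₂·T₃)·T₄): 61×12 by 12×2 → 61×2, cost 61·12·2 = 1464; cumulative 40992; (T₁·((T₂·T₃)·T₄)): 27×61 by 61×2 → 27×2, cost 27·61·2 = 3294; cumulative 44286; ((T₁·((T₂·T₃)·T₄))·T₅): 27×2 by 2×7 → 27×7, cost 27·2·7 = 378; cumulative 44664. Total 44664.
Order Q = (T₁·(((T₂·T₃)·T₄)·T₅)): (T₂·T₃): 61×54 by 54×12 → 61×12, cost 61·54·12 = 39528; ((T₂·T₃)·T₄): 61×12 by 12×2 → 61×2, cost 61·12·2 = 1464; cumulative 40992; (((T₂·T₃)·T₄)·T₅): 61×2 by 2×7 → 61×7, cost 61·2·7 = 854; cumulative 41846; (T₁·(((T₂·T₃)·T₄)·T₅)): 27×61 by 61×7 → 27×7, cost 27·61·7 = 11529; cumulative 53375. Total 53375.
Difference: |44664 − 53375| = 8711.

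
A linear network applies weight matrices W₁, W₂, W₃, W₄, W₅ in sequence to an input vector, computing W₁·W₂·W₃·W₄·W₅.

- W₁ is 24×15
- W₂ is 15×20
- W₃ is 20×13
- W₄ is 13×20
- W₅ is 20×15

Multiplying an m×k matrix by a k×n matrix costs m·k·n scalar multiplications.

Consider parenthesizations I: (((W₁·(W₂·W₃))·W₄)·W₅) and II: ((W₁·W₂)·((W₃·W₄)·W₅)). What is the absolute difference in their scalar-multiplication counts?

3580

Order I = (((W₁·(W₂·W₃))·W₄)·W₅): (W₂·W₃): 15×20 by 20×13 → 15×13, cost 15·20·13 = 3900; (W₁·(W₂·W₃)): 24×15 by 15×13 → 24×13, cost 24·15·13 = 4680; cumulative 8580; ((W₁·(W₂·W₃))·W₄): 24×13 by 13×20 → 24×20, cost 24·13·20 = 6240; cumulative 14820; (((W₁·(W₂·W₃))·W₄)·W₅): 24×20 by 20×15 → 24×15, cost 24·20·15 = 7200; cumulative 22020. Total 22020.
Order II = ((W₁·W₂)·((W₃·W₄)·W₅)): (W₁·W₂): 24×15 by 15×20 → 24×20, cost 24·15·20 = 7200; (W₃·W₄): 20×13 by 13×20 → 20×20, cost 20·13·20 = 5200; ((W₃·W₄)·W₅): 20×20 by 20×15 → 20×15, cost 20·20·15 = 6000; cumulative 11200; ((W₁·W₂)·((W₃·W₄)·W₅)): 24×20 by 20×15 → 24×15, cost 24·20·15 = 7200; cumulative 25600. Total 25600.
Difference: |22020 − 25600| = 3580.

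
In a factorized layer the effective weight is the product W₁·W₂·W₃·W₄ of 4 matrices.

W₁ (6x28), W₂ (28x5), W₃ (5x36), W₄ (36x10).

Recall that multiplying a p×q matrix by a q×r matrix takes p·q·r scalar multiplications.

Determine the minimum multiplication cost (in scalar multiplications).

2940

Adjacent pairs: W₁W₂ = 6·28·5 = 840; W₂W₃ = 28·5·36 = 5040; W₃W₄ = 5·36·10 = 1800.
Length 3: W₁..W₃: k=1: 0+5040+6·28·36=11088; k=2: 840+0+6·5·36=1920 → min 1920 | W₂..W₄: k=2: 0+1800+28·5·10=3200; k=3: 5040+0+28·36·10=15120 → min 3200.
Length 4: W₁..W₄: k=1: 0+3200+6·28·10=4880; k=2: 840+1800+6·5·10=2940; k=3: 1920+0+6·36·10=4080 → min 2940.
Optimal order: ((W₁·W₂)·(W₃·W₄)) with cost 2940.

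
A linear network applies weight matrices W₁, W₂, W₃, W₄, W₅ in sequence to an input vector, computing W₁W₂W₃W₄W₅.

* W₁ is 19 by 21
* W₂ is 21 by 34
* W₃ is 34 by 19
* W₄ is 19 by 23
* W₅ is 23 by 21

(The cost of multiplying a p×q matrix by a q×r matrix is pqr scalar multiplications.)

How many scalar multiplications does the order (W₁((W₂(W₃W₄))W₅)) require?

(W₃W₄): 34×19 by 19×23 → 34×23, cost 34·19·23 = 14858
(W₂(W₃W₄)): 21×34 by 34×23 → 21×23, cost 21·34·23 = 16422; cumulative 31280
((W₂(W₃W₄))W₅): 21×23 by 23×21 → 21×21, cost 21·23·21 = 10143; cumulative 41423
(W₁((W₂(W₃W₄))W₅)): 19×21 by 21×21 → 19×21, cost 19·21·21 = 8379; cumulative 49802
Total: 49802 scalar multiplications.

49802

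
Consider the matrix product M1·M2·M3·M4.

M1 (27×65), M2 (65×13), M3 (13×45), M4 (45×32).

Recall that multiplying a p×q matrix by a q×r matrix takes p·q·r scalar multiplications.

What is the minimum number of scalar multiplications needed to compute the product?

Adjacent pairs: M1M2 = 27·65·13 = 22815; M2M3 = 65·13·45 = 38025; M3M4 = 13·45·32 = 18720.
Length 3: M1..M3: k=1: 0+38025+27·65·45=117000; k=2: 22815+0+27·13·45=38610 → min 38610 | M2..M4: k=2: 0+18720+65·13·32=45760; k=3: 38025+0+65·45·32=131625 → min 45760.
Length 4: M1..M4: k=1: 0+45760+27·65·32=101920; k=2: 22815+18720+27·13·32=52767; k=3: 38610+0+27·45·32=77490 → min 52767.
Optimal order: ((M1·M2)·(M3·M4)) with cost 52767.

52767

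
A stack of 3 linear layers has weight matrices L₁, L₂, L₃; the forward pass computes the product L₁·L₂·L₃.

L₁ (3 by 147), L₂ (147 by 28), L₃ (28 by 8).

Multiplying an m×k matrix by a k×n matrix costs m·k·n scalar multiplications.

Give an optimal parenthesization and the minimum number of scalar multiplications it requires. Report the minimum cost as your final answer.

13020

(L₁·(L₂·L₃)): cost 36456.
((L₁·L₂)·L₃): cost 13020.
Optimal: ((L₁·L₂)·L₃) with cost 13020.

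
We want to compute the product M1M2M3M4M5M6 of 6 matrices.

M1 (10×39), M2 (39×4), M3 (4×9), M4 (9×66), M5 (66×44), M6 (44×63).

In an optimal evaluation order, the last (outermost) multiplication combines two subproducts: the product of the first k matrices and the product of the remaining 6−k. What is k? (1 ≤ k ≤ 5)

2

Adjacent pairs: M1M2 = 10·39·4 = 1560; M2M3 = 39·4·9 = 1404; M3M4 = 4·9·66 = 2376; M4M5 = 9·66·44 = 26136; M5M6 = 66·44·63 = 182952.
Length 3: M1..M3: k=1: 0+1404+10·39·9=4914; k=2: 1560+0+10·4·9=1920 → min 1920 | M2..M4: k=2: 0+2376+39·4·66=12672; k=3: 1404+0+39·9·66=24570 → min 12672 | M3..M5: k=3: 0+26136+4·9·44=27720; k=4: 2376+0+4·66·44=13992 → min 13992 | M4..M6: k=4: 0+182952+9·66·63=220374; k=5: 26136+0+9·44·63=51084 → min 51084.
Length 4: M1..M4: k=1: 0+12672+10·39·66=38412; k=2: 1560+2376+10·4·66=6576; k=3: 1920+0+10·9·66=7860 → min 6576 | M2..M5: k=2: 0+13992+39·4·44=20856; k=3: 1404+26136+39·9·44=42984; k=4: 12672+0+39·66·44=125928 → min 20856 | M3..M6: k=3: 0+51084+4·9·63=53352; k=4: 2376+182952+4·66·63=201960; k=5: 13992+0+4·44·63=25080 → min 25080.
Length 5: M1..M5: k=1: 0+20856+10·39·44=38016; k=2: 1560+13992+10·4·44=17312; k=3: 1920+26136+10·9·44=32016; k=4: 6576+0+10·66·44=35616 → min 17312 | M2..M6: k=2: 0+25080+39·4·63=34908; k=3: 1404+51084+39·9·63=74601; k=4: 12672+182952+39·66·63=357786; k=5: 20856+0+39·44·63=128964 → min 34908.
Top-level splits: k=1: (M1..M1)·(M2..M6) → 0+34908+10·39·63 = 59478; k=2: (M1..M2)·(M3..M6) → 1560+25080+10·4·63 = 29160; k=3: (M1..M3)·(M4..M6) → 1920+51084+10·9·63 = 58674; k=4: (M1..M4)·(M5..M6) → 6576+182952+10·66·63 = 231108; k=5: (M1..M5)·(M6..M6) → 17312+0+10·44·63 = 45032.
Best split is after M2, i.e. k = 2.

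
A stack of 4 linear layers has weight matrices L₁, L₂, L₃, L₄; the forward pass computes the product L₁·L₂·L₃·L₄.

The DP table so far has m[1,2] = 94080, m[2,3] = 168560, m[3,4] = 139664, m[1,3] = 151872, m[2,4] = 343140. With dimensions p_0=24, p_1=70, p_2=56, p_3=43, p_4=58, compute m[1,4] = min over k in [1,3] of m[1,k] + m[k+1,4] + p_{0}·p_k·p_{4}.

m[1,4] = min over k∈[1,3] of m[1,k]+m[k+1,4]+p_{0}·p_k·p_{4}.
k=1: 0 + 343140 + 24·70·58 = 440580; k=2: 94080 + 139664 + 24·56·58 = 311696; k=3: 151872 + 0 + 24·43·58 = 211728.
Minimum: 211728 at k=3.

211728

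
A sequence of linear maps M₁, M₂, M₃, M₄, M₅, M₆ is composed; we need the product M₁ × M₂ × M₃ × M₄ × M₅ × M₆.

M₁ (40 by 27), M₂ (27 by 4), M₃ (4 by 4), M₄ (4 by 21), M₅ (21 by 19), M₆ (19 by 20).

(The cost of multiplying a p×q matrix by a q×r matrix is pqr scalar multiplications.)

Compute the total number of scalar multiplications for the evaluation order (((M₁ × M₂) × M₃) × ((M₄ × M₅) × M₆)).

(M₁ × M₂): 40×27 by 27×4 → 40×4, cost 40·27·4 = 4320
((M₁ × M₂) × M₃): 40×4 by 4×4 → 40×4, cost 40·4·4 = 640; cumulative 4960
(M₄ × M₅): 4×21 by 21×19 → 4×19, cost 4·21·19 = 1596
((M₄ × M₅) × M₆): 4×19 by 19×20 → 4×20, cost 4·19·20 = 1520; cumulative 3116
(((M₁ × M₂) × M₃) × ((M₄ × M₅) × M₆)): 40×4 by 4×20 → 40×20, cost 40·4·20 = 3200; cumulative 11276
Total: 11276 scalar multiplications.

11276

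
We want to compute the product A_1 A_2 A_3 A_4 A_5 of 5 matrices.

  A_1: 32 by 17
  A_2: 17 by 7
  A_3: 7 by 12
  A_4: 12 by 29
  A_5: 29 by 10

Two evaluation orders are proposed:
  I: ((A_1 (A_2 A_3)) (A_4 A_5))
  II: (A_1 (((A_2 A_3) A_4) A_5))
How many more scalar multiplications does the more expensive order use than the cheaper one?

2438

Order I = ((A_1 (A_2 A_3)) (A_4 A_5)): (A_2 A_3): 17×7 by 7×12 → 17×12, cost 17·7·12 = 1428; (A_1 (A_2 A_3)): 32×17 by 17×12 → 32×12, cost 32·17·12 = 6528; cumulative 7956; (A_4 A_5): 12×29 by 29×10 → 12×10, cost 12·29·10 = 3480; ((A_1 (A_2 A_3)) (A_4 A_5)): 32×12 by 12×10 → 32×10, cost 32·12·10 = 3840; cumulative 15276. Total 15276.
Order II = (A_1 (((A_2 A_3) A_4) A_5)): (A_2 A_3): 17×7 by 7×12 → 17×12, cost 17·7·12 = 1428; ((A_2 A_3) A_4): 17×12 by 12×29 → 17×29, cost 17·12·29 = 5916; cumulative 7344; (((A_2 A_3) A_4) A_5): 17×29 by 29×10 → 17×10, cost 17·29·10 = 4930; cumulative 12274; (A_1 (((A_2 A_3) A_4) A_5)): 32×17 by 17×10 → 32×10, cost 32·17·10 = 5440; cumulative 17714. Total 17714.
Difference: |15276 − 17714| = 2438.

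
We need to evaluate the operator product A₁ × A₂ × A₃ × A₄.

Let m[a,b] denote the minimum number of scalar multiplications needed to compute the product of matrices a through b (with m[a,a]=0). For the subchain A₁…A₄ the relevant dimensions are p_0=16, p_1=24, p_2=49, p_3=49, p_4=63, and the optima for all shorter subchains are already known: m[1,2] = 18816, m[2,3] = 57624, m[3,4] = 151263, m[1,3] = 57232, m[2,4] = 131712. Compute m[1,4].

106624

m[1,4] = min over k∈[1,3] of m[1,k]+m[k+1,4]+p_{0}·p_k·p_{4}.
k=1: 0 + 131712 + 16·24·63 = 155904; k=2: 18816 + 151263 + 16·49·63 = 219471; k=3: 57232 + 0 + 16·49·63 = 106624.
Minimum: 106624 at k=3.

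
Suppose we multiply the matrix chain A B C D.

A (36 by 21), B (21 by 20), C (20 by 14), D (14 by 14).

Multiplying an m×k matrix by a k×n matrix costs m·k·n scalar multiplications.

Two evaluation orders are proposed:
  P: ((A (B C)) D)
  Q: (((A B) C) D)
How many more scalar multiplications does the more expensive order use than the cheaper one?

8736

Order P = ((A (B C)) D): (B C): 21×20 by 20×14 → 21×14, cost 21·20·14 = 5880; (A (B C)): 36×21 by 21×14 → 36×14, cost 36·21·14 = 10584; cumulative 16464; ((A (B C)) D): 36×14 by 14×14 → 36×14, cost 36·14·14 = 7056; cumulative 23520. Total 23520.
Order Q = (((A B) C) D): (A B): 36×21 by 21×20 → 36×20, cost 36·21·20 = 15120; ((A B) C): 36×20 by 20×14 → 36×14, cost 36·20·14 = 10080; cumulative 25200; (((A B) C) D): 36×14 by 14×14 → 36×14, cost 36·14·14 = 7056; cumulative 32256. Total 32256.
Difference: |23520 − 32256| = 8736.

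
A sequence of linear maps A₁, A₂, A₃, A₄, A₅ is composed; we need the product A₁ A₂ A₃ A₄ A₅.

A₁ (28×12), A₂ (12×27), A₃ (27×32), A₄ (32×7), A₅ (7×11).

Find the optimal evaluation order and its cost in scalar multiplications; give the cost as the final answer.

12824

Adjacent pairs: A₁A₂ = 28·12·27 = 9072; A₂A₃ = 12·27·32 = 10368; A₃A₄ = 27·32·7 = 6048; A₄A₅ = 32·7·11 = 2464.
Length 3: A₁..A₃: k=1: 0+10368+28·12·32=21120; k=2: 9072+0+28·27·32=33264 → min 21120 | A₂..A₄: k=2: 0+6048+12·27·7=8316; k=3: 10368+0+12·32·7=13056 → min 8316 | A₃..A₅: k=3: 0+2464+27·32·11=11968; k=4: 6048+0+27·7·11=8127 → min 8127.
Length 4: A₁..A₄: k=1: 0+8316+28·12·7=10668; k=2: 9072+6048+28·27·7=20412; k=3: 21120+0+28·32·7=27392 → min 10668 | A₂..A₅: k=2: 0+8127+12·27·11=11691; k=3: 10368+2464+12·32·11=17056; k=4: 8316+0+12·7·11=9240 → min 9240.
Length 5: A₁..A₅: k=1: 0+9240+28·12·11=12936; k=2: 9072+8127+28·27·11=25515; k=3: 21120+2464+28·32·11=33440; k=4: 10668+0+28·7·11=12824 → min 12824.
Optimal parenthesization: ((A₁ (A₂ (A₃ A₄))) A₅) with cost 12824.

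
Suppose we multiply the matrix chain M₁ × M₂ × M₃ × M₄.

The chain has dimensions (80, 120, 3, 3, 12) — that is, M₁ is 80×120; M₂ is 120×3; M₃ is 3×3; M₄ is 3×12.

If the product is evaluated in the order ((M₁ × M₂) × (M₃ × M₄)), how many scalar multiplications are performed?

31788

(M₁ × M₂): 80×120 by 120×3 → 80×3, cost 80·120·3 = 28800
(M₃ × M₄): 3×3 by 3×12 → 3×12, cost 3·3·12 = 108
((M₁ × M₂) × (M₃ × M₄)): 80×3 by 3×12 → 80×12, cost 80·3·12 = 2880; cumulative 31788
Total: 31788 scalar multiplications.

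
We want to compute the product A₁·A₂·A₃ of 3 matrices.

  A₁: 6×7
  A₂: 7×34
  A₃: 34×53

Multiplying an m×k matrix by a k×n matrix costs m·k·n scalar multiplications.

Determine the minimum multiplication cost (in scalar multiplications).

Order (A₁·(A₂·A₃)): (A₂·A₃): 7×34 by 34×53 → 7×53, cost 7·34·53 = 12614; (A₁·(A₂·A₃)): 6×7 by 7×53 → 6×53, cost 6·7·53 = 2226; cumulative 14840. Total 14840.
Order ((A₁·A₂)·A₃): (A₁·A₂): 6×7 by 7×34 → 6×34, cost 6·7·34 = 1428; ((A₁·A₂)·A₃): 6×34 by 34×53 → 6×53, cost 6·34·53 = 10812; cumulative 12240. Total 12240.
Minimum: 12240.

12240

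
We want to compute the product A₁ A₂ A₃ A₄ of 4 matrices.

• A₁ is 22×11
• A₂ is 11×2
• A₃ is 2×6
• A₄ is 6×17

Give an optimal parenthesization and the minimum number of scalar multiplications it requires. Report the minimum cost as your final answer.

1436

Adjacent pairs: A₁A₂ = 22·11·2 = 484; A₂A₃ = 11·2·6 = 132; A₃A₄ = 2·6·17 = 204.
Length 3: A₁..A₃: k=1: 0+132+22·11·6=1584; k=2: 484+0+22·2·6=748 → min 748 | A₂..A₄: k=2: 0+204+11·2·17=578; k=3: 132+0+11·6·17=1254 → min 578.
Length 4: A₁..A₄: k=1: 0+578+22·11·17=4692; k=2: 484+204+22·2·17=1436; k=3: 748+0+22·6·17=2992 → min 1436.
Optimal parenthesization: ((A₁ A₂) (A₃ A₄)) with cost 1436.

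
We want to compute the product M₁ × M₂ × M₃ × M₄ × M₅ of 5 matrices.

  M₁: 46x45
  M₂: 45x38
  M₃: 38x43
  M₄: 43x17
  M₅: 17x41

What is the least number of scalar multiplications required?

124100

Adjacent pairs: M₁M₂ = 46·45·38 = 78660; M₂M₃ = 45·38·43 = 73530; M₃M₄ = 38·43·17 = 27778; M₄M₅ = 43·17·41 = 29971.
Length 3: M₁..M₃: k=1: 0+73530+46·45·43=162540; k=2: 78660+0+46·38·43=153824 → min 153824 | M₂..M₄: k=2: 0+27778+45·38·17=56848; k=3: 73530+0+45·43·17=106425 → min 56848 | M₃..M₅: k=3: 0+29971+38·43·41=96965; k=4: 27778+0+38·17·41=54264 → min 54264.
Length 4: M₁..M₄: k=1: 0+56848+46·45·17=92038; k=2: 78660+27778+46·38·17=136154; k=3: 153824+0+46·43·17=187450 → min 92038 | M₂..M₅: k=2: 0+54264+45·38·41=124374; k=3: 73530+29971+45·43·41=182836; k=4: 56848+0+45·17·41=88213 → min 88213.
Length 5: M₁..M₅: k=1: 0+88213+46·45·41=173083; k=2: 78660+54264+46·38·41=204592; k=3: 153824+29971+46·43·41=264893; k=4: 92038+0+46·17·41=124100 → min 124100.
Optimal order: ((M₁ × (M₂ × (M₃ × M₄))) × M₅) with cost 124100.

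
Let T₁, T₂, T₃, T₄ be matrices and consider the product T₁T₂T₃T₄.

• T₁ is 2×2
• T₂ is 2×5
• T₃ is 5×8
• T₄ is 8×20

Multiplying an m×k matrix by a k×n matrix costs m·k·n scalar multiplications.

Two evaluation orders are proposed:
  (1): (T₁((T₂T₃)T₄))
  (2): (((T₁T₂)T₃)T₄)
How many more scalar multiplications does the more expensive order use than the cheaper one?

60

Order (1) = (T₁((T₂T₃)T₄)): (T₂T₃): 2×5 by 5×8 → 2×8, cost 2·5·8 = 80; ((T₂T₃)T₄): 2×8 by 8×20 → 2×20, cost 2·8·20 = 320; cumulative 400; (T₁((T₂T₃)T₄)): 2×2 by 2×20 → 2×20, cost 2·2·20 = 80; cumulative 480. Total 480.
Order (2) = (((T₁T₂)T₃)T₄): (T₁T₂): 2×2 by 2×5 → 2×5, cost 2·2·5 = 20; ((T₁T₂)T₃): 2×5 by 5×8 → 2×8, cost 2·5·8 = 80; cumulative 100; (((T₁T₂)T₃)T₄): 2×8 by 8×20 → 2×20, cost 2·8·20 = 320; cumulative 420. Total 420.
Difference: |480 − 420| = 60.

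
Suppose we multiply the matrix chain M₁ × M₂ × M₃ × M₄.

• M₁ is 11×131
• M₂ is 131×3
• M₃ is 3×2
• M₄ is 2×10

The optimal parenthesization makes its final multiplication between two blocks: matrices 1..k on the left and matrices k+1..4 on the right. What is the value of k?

Adjacent pairs: M₁M₂ = 11·131·3 = 4323; M₂M₃ = 131·3·2 = 786; M₃M₄ = 3·2·10 = 60.
Length 3: M₁..M₃: k=1: 0+786+11·131·2=3668; k=2: 4323+0+11·3·2=4389 → min 3668 | M₂..M₄: k=2: 0+60+131·3·10=3990; k=3: 786+0+131·2·10=3406 → min 3406.
Top-level splits: k=1: (M₁..M₁)·(M₂..M₄) → 0+3406+11·131·10 = 17816; k=2: (M₁..M₂)·(M₃..M₄) → 4323+60+11·3·10 = 4713; k=3: (M₁..M₃)·(M₄..M₄) → 3668+0+11·2·10 = 3888.
Best split is after M₃, i.e. k = 3.

3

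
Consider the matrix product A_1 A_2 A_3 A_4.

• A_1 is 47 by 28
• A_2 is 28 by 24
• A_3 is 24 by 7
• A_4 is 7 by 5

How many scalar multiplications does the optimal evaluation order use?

10780

Adjacent pairs: A_1A_2 = 47·28·24 = 31584; A_2A_3 = 28·24·7 = 4704; A_3A_4 = 24·7·5 = 840.
Length 3: A_1..A_3: k=1: 0+4704+47·28·7=13916; k=2: 31584+0+47·24·7=39480 → min 13916 | A_2..A_4: k=2: 0+840+28·24·5=4200; k=3: 4704+0+28·7·5=5684 → min 4200.
Length 4: A_1..A_4: k=1: 0+4200+47·28·5=10780; k=2: 31584+840+47·24·5=38064; k=3: 13916+0+47·7·5=15561 → min 10780.
Optimal order: (A_1 (A_2 (A_3 A_4))) with cost 10780.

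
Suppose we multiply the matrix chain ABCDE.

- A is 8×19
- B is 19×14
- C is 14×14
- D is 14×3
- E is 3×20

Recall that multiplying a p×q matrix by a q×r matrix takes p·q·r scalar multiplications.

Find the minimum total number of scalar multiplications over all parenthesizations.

2322

Adjacent pairs: AB = 8·19·14 = 2128; BC = 19·14·14 = 3724; CD = 14·14·3 = 588; DE = 14·3·20 = 840.
Length 3: A..C: k=1: 0+3724+8·19·14=5852; k=2: 2128+0+8·14·14=3696 → min 3696 | B..D: k=2: 0+588+19·14·3=1386; k=3: 3724+0+19·14·3=4522 → min 1386 | C..E: k=3: 0+840+14·14·20=4760; k=4: 588+0+14·3·20=1428 → min 1428.
Length 4: A..D: k=1: 0+1386+8·19·3=1842; k=2: 2128+588+8·14·3=3052; k=3: 3696+0+8·14·3=4032 → min 1842 | B..E: k=2: 0+1428+19·14·20=6748; k=3: 3724+840+19·14·20=9884; k=4: 1386+0+19·3·20=2526 → min 2526.
Length 5: A..E: k=1: 0+2526+8·19·20=5566; k=2: 2128+1428+8·14·20=5796; k=3: 3696+840+8·14·20=6776; k=4: 1842+0+8·3·20=2322 → min 2322.
Optimal order: ((A(B(CD)))E) with cost 2322.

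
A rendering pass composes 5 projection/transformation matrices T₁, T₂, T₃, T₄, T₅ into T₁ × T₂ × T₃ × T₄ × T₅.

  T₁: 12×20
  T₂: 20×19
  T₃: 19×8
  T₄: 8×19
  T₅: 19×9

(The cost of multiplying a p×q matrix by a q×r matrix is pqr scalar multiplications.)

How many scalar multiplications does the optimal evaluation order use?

Adjacent pairs: T₁T₂ = 12·20·19 = 4560; T₂T₃ = 20·19·8 = 3040; T₃T₄ = 19·8·19 = 2888; T₄T₅ = 8·19·9 = 1368.
Length 3: T₁..T₃: k=1: 0+3040+12·20·8=4960; k=2: 4560+0+12·19·8=6384 → min 4960 | T₂..T₄: k=2: 0+2888+20·19·19=10108; k=3: 3040+0+20·8·19=6080 → min 6080 | T₃..T₅: k=3: 0+1368+19·8·9=2736; k=4: 2888+0+19·19·9=6137 → min 2736.
Length 4: T₁..T₄: k=1: 0+6080+12·20·19=10640; k=2: 4560+2888+12·19·19=11780; k=3: 4960+0+12·8·19=6784 → min 6784 | T₂..T₅: k=2: 0+2736+20·19·9=6156; k=3: 3040+1368+20·8·9=5848; k=4: 6080+0+20·19·9=9500 → min 5848.
Length 5: T₁..T₅: k=1: 0+5848+12·20·9=8008; k=2: 4560+2736+12·19·9=9348; k=3: 4960+1368+12·8·9=7192; k=4: 6784+0+12·19·9=8836 → min 7192.
Optimal order: ((T₁ × (T₂ × T₃)) × (T₄ × T₅)) with cost 7192.

7192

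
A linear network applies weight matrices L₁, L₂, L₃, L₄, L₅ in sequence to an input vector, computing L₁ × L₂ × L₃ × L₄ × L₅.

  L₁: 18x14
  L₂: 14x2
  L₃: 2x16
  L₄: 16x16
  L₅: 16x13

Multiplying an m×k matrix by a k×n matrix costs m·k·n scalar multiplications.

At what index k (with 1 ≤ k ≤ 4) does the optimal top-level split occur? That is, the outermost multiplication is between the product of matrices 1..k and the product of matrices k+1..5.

Adjacent pairs: L₁L₂ = 18·14·2 = 504; L₂L₃ = 14·2·16 = 448; L₃L₄ = 2·16·16 = 512; L₄L₅ = 16·16·13 = 3328.
Length 3: L₁..L₃: k=1: 0+448+18·14·16=4480; k=2: 504+0+18·2·16=1080 → min 1080 | L₂..L₄: k=2: 0+512+14·2·16=960; k=3: 448+0+14·16·16=4032 → min 960 | L₃..L₅: k=3: 0+3328+2·16·13=3744; k=4: 512+0+2·16·13=928 → min 928.
Length 4: L₁..L₄: k=1: 0+960+18·14·16=4992; k=2: 504+512+18·2·16=1592; k=3: 1080+0+18·16·16=5688 → min 1592 | L₂..L₅: k=2: 0+928+14·2·13=1292; k=3: 448+3328+14·16·13=6688; k=4: 960+0+14·16·13=3872 → min 1292.
Top-level splits: k=1: (L₁..L₁)·(L₂..L₅) → 0+1292+18·14·13 = 4568; k=2: (L₁..L₂)·(L₃..L₅) → 504+928+18·2·13 = 1900; k=3: (L₁..L₃)·(L₄..L₅) → 1080+3328+18·16·13 = 8152; k=4: (L₁..L₄)·(L₅..L₅) → 1592+0+18·16·13 = 5336.
Best split is after L₂, i.e. k = 2.

2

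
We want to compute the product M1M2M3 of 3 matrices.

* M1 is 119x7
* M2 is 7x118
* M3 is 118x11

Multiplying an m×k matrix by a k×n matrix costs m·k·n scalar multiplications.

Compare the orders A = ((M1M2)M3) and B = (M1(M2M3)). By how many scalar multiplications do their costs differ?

234507

Order A = ((M1M2)M3): (M1M2): 119×7 by 7×118 → 119×118, cost 119·7·118 = 98294; ((M1M2)M3): 119×118 by 118×11 → 119×11, cost 119·118·11 = 154462; cumulative 252756. Total 252756.
Order B = (M1(M2M3)): (M2M3): 7×118 by 118×11 → 7×11, cost 7·118·11 = 9086; (M1(M2M3)): 119×7 by 7×11 → 119×11, cost 119·7·11 = 9163; cumulative 18249. Total 18249.
Difference: |252756 − 18249| = 234507.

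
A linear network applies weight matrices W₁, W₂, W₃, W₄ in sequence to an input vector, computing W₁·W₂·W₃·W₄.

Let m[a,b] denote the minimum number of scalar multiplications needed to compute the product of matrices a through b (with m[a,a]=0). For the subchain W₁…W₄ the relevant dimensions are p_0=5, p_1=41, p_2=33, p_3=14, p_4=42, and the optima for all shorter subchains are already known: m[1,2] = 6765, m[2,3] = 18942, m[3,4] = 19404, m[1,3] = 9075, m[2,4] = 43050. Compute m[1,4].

m[1,4] = min over k∈[1,3] of m[1,k]+m[k+1,4]+p_{0}·p_k·p_{4}.
k=1: 0 + 43050 + 5·41·42 = 51660; k=2: 6765 + 19404 + 5·33·42 = 33099; k=3: 9075 + 0 + 5·14·42 = 12015.
Minimum: 12015 at k=3.

12015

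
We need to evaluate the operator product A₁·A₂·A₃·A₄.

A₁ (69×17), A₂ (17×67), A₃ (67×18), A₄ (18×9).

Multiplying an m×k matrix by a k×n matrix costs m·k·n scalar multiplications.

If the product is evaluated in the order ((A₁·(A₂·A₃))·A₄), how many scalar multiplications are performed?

(A₂·A₃): 17×67 by 67×18 → 17×18, cost 17·67·18 = 20502
(A₁·(A₂·A₃)): 69×17 by 17×18 → 69×18, cost 69·17·18 = 21114; cumulative 41616
((A₁·(A₂·A₃))·A₄): 69×18 by 18×9 → 69×9, cost 69·18·9 = 11178; cumulative 52794
Total: 52794 scalar multiplications.

52794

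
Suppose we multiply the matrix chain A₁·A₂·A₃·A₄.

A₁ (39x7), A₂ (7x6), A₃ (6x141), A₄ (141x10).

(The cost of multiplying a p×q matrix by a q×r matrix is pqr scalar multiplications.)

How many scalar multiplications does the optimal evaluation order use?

11610

Adjacent pairs: A₁A₂ = 39·7·6 = 1638; A₂A₃ = 7·6·141 = 5922; A₃A₄ = 6·141·10 = 8460.
Length 3: A₁..A₃: k=1: 0+5922+39·7·141=44415; k=2: 1638+0+39·6·141=34632 → min 34632 | A₂..A₄: k=2: 0+8460+7·6·10=8880; k=3: 5922+0+7·141·10=15792 → min 8880.
Length 4: A₁..A₄: k=1: 0+8880+39·7·10=11610; k=2: 1638+8460+39·6·10=12438; k=3: 34632+0+39·141·10=89622 → min 11610.
Optimal order: (A₁·(A₂·(A₃·A₄))) with cost 11610.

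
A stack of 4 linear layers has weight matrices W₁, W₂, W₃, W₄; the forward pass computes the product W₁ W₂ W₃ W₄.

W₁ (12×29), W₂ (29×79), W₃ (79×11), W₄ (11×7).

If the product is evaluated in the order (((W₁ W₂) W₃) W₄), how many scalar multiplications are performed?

(W₁ W₂): 12×29 by 29×79 → 12×79, cost 12·29·79 = 27492
((W₁ W₂) W₃): 12×79 by 79×11 → 12×11, cost 12·79·11 = 10428; cumulative 37920
(((W₁ W₂) W₃) W₄): 12×11 by 11×7 → 12×7, cost 12·11·7 = 924; cumulative 38844
Total: 38844 scalar multiplications.

38844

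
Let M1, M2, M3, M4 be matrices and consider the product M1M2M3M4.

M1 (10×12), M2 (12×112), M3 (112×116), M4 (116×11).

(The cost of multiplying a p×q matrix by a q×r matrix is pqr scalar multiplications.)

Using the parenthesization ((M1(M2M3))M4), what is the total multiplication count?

(M2M3): 12×112 by 112×116 → 12×116, cost 12·112·116 = 155904
(M1(M2M3)): 10×12 by 12×116 → 10×116, cost 10·12·116 = 13920; cumulative 169824
((M1(M2M3))M4): 10×116 by 116×11 → 10×11, cost 10·116·11 = 12760; cumulative 182584
Total: 182584 scalar multiplications.

182584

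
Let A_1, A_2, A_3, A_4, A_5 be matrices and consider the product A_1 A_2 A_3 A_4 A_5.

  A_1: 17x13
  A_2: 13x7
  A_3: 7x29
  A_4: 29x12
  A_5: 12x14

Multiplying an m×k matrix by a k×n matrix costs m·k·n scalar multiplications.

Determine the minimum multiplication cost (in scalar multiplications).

Adjacent pairs: A_1A_2 = 17·13·7 = 1547; A_2A_3 = 13·7·29 = 2639; A_3A_4 = 7·29·12 = 2436; A_4A_5 = 29·12·14 = 4872.
Length 3: A_1..A_3: k=1: 0+2639+17·13·29=9048; k=2: 1547+0+17·7·29=4998 → min 4998 | A_2..A_4: k=2: 0+2436+13·7·12=3528; k=3: 2639+0+13·29·12=7163 → min 3528 | A_3..A_5: k=3: 0+4872+7·29·14=7714; k=4: 2436+0+7·12·14=3612 → min 3612.
Length 4: A_1..A_4: k=1: 0+3528+17·13·12=6180; k=2: 1547+2436+17·7·12=5411; k=3: 4998+0+17·29·12=10914 → min 5411 | A_2..A_5: k=2: 0+3612+13·7·14=4886; k=3: 2639+4872+13·29·14=12789; k=4: 3528+0+13·12·14=5712 → min 4886.
Length 5: A_1..A_5: k=1: 0+4886+17·13·14=7980; k=2: 1547+3612+17·7·14=6825; k=3: 4998+4872+17·29·14=16772; k=4: 5411+0+17·12·14=8267 → min 6825.
Optimal order: ((A_1 A_2) ((A_3 A_4) A_5)) with cost 6825.

6825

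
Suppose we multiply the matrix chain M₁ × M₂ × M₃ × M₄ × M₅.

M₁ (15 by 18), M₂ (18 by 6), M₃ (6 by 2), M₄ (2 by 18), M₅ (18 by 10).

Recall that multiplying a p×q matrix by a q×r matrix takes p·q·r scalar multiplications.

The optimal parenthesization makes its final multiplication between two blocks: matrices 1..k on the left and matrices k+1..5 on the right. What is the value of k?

Adjacent pairs: M₁M₂ = 15·18·6 = 1620; M₂M₃ = 18·6·2 = 216; M₃M₄ = 6·2·18 = 216; M₄M₅ = 2·18·10 = 360.
Length 3: M₁..M₃: k=1: 0+216+15·18·2=756; k=2: 1620+0+15·6·2=1800 → min 756 | M₂..M₄: k=2: 0+216+18·6·18=2160; k=3: 216+0+18·2·18=864 → min 864 | M₃..M₅: k=3: 0+360+6·2·10=480; k=4: 216+0+6·18·10=1296 → min 480.
Length 4: M₁..M₄: k=1: 0+864+15·18·18=5724; k=2: 1620+216+15·6·18=3456; k=3: 756+0+15·2·18=1296 → min 1296 | M₂..M₅: k=2: 0+480+18·6·10=1560; k=3: 216+360+18·2·10=936; k=4: 864+0+18·18·10=4104 → min 936.
Top-level splits: k=1: (M₁..M₁)·(M₂..M₅) → 0+936+15·18·10 = 3636; k=2: (M₁..M₂)·(M₃..M₅) → 1620+480+15·6·10 = 3000; k=3: (M₁..M₃)·(M₄..M₅) → 756+360+15·2·10 = 1416; k=4: (M₁..M₄)·(M₅..M₅) → 1296+0+15·18·10 = 3996.
Best split is after M₃, i.e. k = 3.

3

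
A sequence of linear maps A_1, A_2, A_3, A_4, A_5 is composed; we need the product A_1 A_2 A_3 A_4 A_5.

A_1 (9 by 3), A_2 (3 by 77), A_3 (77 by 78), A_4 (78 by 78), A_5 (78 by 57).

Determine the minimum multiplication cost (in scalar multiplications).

Adjacent pairs: A_1A_2 = 9·3·77 = 2079; A_2A_3 = 3·77·78 = 18018; A_3A_4 = 77·78·78 = 468468; A_4A_5 = 78·78·57 = 346788.
Length 3: A_1..A_3: k=1: 0+18018+9·3·78=20124; k=2: 2079+0+9·77·78=56133 → min 20124 | A_2..A_4: k=2: 0+468468+3·77·78=486486; k=3: 18018+0+3·78·78=36270 → min 36270 | A_3..A_5: k=3: 0+346788+77·78·57=689130; k=4: 468468+0+77·78·57=810810 → min 689130.
Length 4: A_1..A_4: k=1: 0+36270+9·3·78=38376; k=2: 2079+468468+9·77·78=524601; k=3: 20124+0+9·78·78=74880 → min 38376 | A_2..A_5: k=2: 0+689130+3·77·57=702297; k=3: 18018+346788+3·78·57=378144; k=4: 36270+0+3·78·57=49608 → min 49608.
Length 5: A_1..A_5: k=1: 0+49608+9·3·57=51147; k=2: 2079+689130+9·77·57=730710; k=3: 20124+346788+9·78·57=406926; k=4: 38376+0+9·78·57=78390 → min 51147.
Optimal order: (A_1 (((A_2 A_3) A_4) A_5)) with cost 51147.

51147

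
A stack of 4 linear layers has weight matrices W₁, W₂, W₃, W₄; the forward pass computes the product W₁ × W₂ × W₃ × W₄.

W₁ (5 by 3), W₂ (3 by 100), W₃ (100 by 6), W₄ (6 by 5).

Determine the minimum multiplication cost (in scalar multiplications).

1965

Adjacent pairs: W₁W₂ = 5·3·100 = 1500; W₂W₃ = 3·100·6 = 1800; W₃W₄ = 100·6·5 = 3000.
Length 3: W₁..W₃: k=1: 0+1800+5·3·6=1890; k=2: 1500+0+5·100·6=4500 → min 1890 | W₂..W₄: k=2: 0+3000+3·100·5=4500; k=3: 1800+0+3·6·5=1890 → min 1890.
Length 4: W₁..W₄: k=1: 0+1890+5·3·5=1965; k=2: 1500+3000+5·100·5=7000; k=3: 1890+0+5·6·5=2040 → min 1965.
Optimal order: (W₁ × ((W₂ × W₃) × W₄)) with cost 1965.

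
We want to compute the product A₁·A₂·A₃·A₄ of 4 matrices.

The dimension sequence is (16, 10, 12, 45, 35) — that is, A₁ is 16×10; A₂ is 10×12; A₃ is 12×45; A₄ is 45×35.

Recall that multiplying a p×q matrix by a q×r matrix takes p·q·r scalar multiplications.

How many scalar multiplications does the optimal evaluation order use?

26750

Adjacent pairs: A₁A₂ = 16·10·12 = 1920; A₂A₃ = 10·12·45 = 5400; A₃A₄ = 12·45·35 = 18900.
Length 3: A₁..A₃: k=1: 0+5400+16·10·45=12600; k=2: 1920+0+16·12·45=10560 → min 10560 | A₂..A₄: k=2: 0+18900+10·12·35=23100; k=3: 5400+0+10·45·35=21150 → min 21150.
Length 4: A₁..A₄: k=1: 0+21150+16·10·35=26750; k=2: 1920+18900+16·12·35=27540; k=3: 10560+0+16·45·35=35760 → min 26750.
Optimal order: (A₁·((A₂·A₃)·A₄)) with cost 26750.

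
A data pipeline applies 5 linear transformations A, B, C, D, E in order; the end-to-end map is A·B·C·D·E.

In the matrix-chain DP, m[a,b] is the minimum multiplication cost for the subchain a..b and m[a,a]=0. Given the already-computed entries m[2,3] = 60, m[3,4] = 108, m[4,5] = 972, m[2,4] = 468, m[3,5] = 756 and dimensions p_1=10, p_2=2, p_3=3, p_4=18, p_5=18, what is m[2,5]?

m[2,5] = min over k∈[2,4] of m[2,k]+m[k+1,5]+p_{1}·p_k·p_{5}.
k=2: 0 + 756 + 10·2·18 = 1116; k=3: 60 + 972 + 10·3·18 = 1572; k=4: 468 + 0 + 10·18·18 = 3708.
Minimum: 1116 at k=2.

1116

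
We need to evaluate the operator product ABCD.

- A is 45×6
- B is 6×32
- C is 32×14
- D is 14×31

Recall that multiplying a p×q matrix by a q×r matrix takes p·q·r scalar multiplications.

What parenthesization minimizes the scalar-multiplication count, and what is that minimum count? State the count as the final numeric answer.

Adjacent pairs: AB = 45·6·32 = 8640; BC = 6·32·14 = 2688; CD = 32·14·31 = 13888.
Length 3: A..C: k=1: 0+2688+45·6·14=6468; k=2: 8640+0+45·32·14=28800 → min 6468 | B..D: k=2: 0+13888+6·32·31=19840; k=3: 2688+0+6·14·31=5292 → min 5292.
Length 4: A..D: k=1: 0+5292+45·6·31=13662; k=2: 8640+13888+45·32·31=67168; k=3: 6468+0+45·14·31=25998 → min 13662.
Optimal parenthesization: (A((BC)D)) with cost 13662.

13662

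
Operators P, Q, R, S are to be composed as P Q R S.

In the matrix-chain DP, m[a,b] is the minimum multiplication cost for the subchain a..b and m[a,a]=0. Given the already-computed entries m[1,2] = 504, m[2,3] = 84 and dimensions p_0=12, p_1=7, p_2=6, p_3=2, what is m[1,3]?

252

m[1,3] = min over k∈[1,2] of m[1,k]+m[k+1,3]+p_{0}·p_k·p_{3}.
k=1: 0 + 84 + 12·7·2 = 252; k=2: 504 + 0 + 12·6·2 = 648.
Minimum: 252 at k=1.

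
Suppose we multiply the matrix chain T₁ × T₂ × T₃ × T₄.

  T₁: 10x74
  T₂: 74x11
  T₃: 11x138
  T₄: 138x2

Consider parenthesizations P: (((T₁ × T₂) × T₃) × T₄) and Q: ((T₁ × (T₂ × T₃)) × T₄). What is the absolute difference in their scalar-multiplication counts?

191132

Order P = (((T₁ × T₂) × T₃) × T₄): (T₁ × T₂): 10×74 by 74×11 → 10×11, cost 10·74·11 = 8140; ((T₁ × T₂) × T₃): 10×11 by 11×138 → 10×138, cost 10·11·138 = 15180; cumulative 23320; (((T₁ × T₂) × T₃) × T₄): 10×138 by 138×2 → 10×2, cost 10·138·2 = 2760; cumulative 26080. Total 26080.
Order Q = ((T₁ × (T₂ × T₃)) × T₄): (T₂ × T₃): 74×11 by 11×138 → 74×138, cost 74·11·138 = 112332; (T₁ × (T₂ × T₃)): 10×74 by 74×138 → 10×138, cost 10·74·138 = 102120; cumulative 214452; ((T₁ × (T₂ × T₃)) × T₄): 10×138 by 138×2 → 10×2, cost 10·138·2 = 2760; cumulative 217212. Total 217212.
Difference: |26080 − 217212| = 191132.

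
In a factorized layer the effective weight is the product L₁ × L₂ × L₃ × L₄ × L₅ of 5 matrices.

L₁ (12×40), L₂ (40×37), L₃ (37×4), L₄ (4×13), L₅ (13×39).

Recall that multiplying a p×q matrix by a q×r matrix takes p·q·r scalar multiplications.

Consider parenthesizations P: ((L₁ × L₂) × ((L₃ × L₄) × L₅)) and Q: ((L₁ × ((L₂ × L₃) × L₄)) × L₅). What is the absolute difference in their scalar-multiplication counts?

Order P = ((L₁ × L₂) × ((L₃ × L₄) × L₅)): (L₁ × L₂): 12×40 by 40×37 → 12×37, cost 12·40·37 = 17760; (L₃ × L₄): 37×4 by 4×13 → 37×13, cost 37·4·13 = 1924; ((L₃ × L₄) × L₅): 37×13 by 13×39 → 37×39, cost 37·13·39 = 18759; cumulative 20683; ((L₁ × L₂) × ((L₃ × L₄) × L₅)): 12×37 by 37×39 → 12×39, cost 12·37·39 = 17316; cumulative 55759. Total 55759.
Order Q = ((L₁ × ((L₂ × L₃) × L₄)) × L₅): (L₂ × L₃): 40×37 by 37×4 → 40×4, cost 40·37·4 = 5920; ((L₂ × L₃) × L₄): 40×4 by 4×13 → 40×13, cost 40·4·13 = 2080; cumulative 8000; (L₁ × ((L₂ × L₃) × L₄)): 12×40 by 40×13 → 12×13, cost 12·40·13 = 6240; cumulative 14240; ((L₁ × ((L₂ × L₃) × L₄)) × L₅): 12×13 by 13×39 → 12×39, cost 12·13·39 = 6084; cumulative 20324. Total 20324.
Difference: |55759 − 20324| = 35435.

35435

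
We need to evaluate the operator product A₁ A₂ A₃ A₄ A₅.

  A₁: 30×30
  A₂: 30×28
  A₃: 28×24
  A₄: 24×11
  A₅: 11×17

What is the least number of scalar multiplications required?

32142

Adjacent pairs: A₁A₂ = 30·30·28 = 25200; A₂A₃ = 30·28·24 = 20160; A₃A₄ = 28·24·11 = 7392; A₄A₅ = 24·11·17 = 4488.
Length 3: A₁..A₃: k=1: 0+20160+30·30·24=41760; k=2: 25200+0+30·28·24=45360 → min 41760 | A₂..A₄: k=2: 0+7392+30·28·11=16632; k=3: 20160+0+30·24·11=28080 → min 16632 | A₃..A₅: k=3: 0+4488+28·24·17=15912; k=4: 7392+0+28·11·17=12628 → min 12628.
Length 4: A₁..A₄: k=1: 0+16632+30·30·11=26532; k=2: 25200+7392+30·28·11=41832; k=3: 41760+0+30·24·11=49680 → min 26532 | A₂..A₅: k=2: 0+12628+30·28·17=26908; k=3: 20160+4488+30·24·17=36888; k=4: 16632+0+30·11·17=22242 → min 22242.
Length 5: A₁..A₅: k=1: 0+22242+30·30·17=37542; k=2: 25200+12628+30·28·17=52108; k=3: 41760+4488+30·24·17=58488; k=4: 26532+0+30·11·17=32142 → min 32142.
Optimal order: ((A₁ (A₂ (A₃ A₄))) A₅) with cost 32142.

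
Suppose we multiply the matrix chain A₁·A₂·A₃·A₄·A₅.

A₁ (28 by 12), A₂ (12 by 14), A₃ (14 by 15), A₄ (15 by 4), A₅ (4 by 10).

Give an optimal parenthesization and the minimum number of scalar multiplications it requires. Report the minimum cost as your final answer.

Adjacent pairs: A₁A₂ = 28·12·14 = 4704; A₂A₃ = 12·14·15 = 2520; A₃A₄ = 14·15·4 = 840; A₄A₅ = 15·4·10 = 600.
Length 3: A₁..A₃: k=1: 0+2520+28·12·15=7560; k=2: 4704+0+28·14·15=10584 → min 7560 | A₂..A₄: k=2: 0+840+12·14·4=1512; k=3: 2520+0+12·15·4=3240 → min 1512 | A₃..A₅: k=3: 0+600+14·15·10=2700; k=4: 840+0+14·4·10=1400 → min 1400.
Length 4: A₁..A₄: k=1: 0+1512+28·12·4=2856; k=2: 4704+840+28·14·4=7112; k=3: 7560+0+28·15·4=9240 → min 2856 | A₂..A₅: k=2: 0+1400+12·14·10=3080; k=3: 2520+600+12·15·10=4920; k=4: 1512+0+12·4·10=1992 → min 1992.
Length 5: A₁..A₅: k=1: 0+1992+28·12·10=5352; k=2: 4704+1400+28·14·10=10024; k=3: 7560+600+28·15·10=12360; k=4: 2856+0+28·4·10=3976 → min 3976.
Optimal parenthesization: ((A₁·(A₂·(A₃·A₄)))·A₅) with cost 3976.

3976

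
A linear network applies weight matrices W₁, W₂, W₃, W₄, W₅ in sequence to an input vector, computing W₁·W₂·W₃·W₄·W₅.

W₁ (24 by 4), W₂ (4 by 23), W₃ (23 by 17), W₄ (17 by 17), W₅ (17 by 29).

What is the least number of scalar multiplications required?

7476

Adjacent pairs: W₁W₂ = 24·4·23 = 2208; W₂W₃ = 4·23·17 = 1564; W₃W₄ = 23·17·17 = 6647; W₄W₅ = 17·17·29 = 8381.
Length 3: W₁..W₃: k=1: 0+1564+24·4·17=3196; k=2: 2208+0+24·23·17=11592 → min 3196 | W₂..W₄: k=2: 0+6647+4·23·17=8211; k=3: 1564+0+4·17·17=2720 → min 2720 | W₃..W₅: k=3: 0+8381+23·17·29=19720; k=4: 6647+0+23·17·29=17986 → min 17986.
Length 4: W₁..W₄: k=1: 0+2720+24·4·17=4352; k=2: 2208+6647+24·23·17=18239; k=3: 3196+0+24·17·17=10132 → min 4352 | W₂..W₅: k=2: 0+17986+4·23·29=20654; k=3: 1564+8381+4·17·29=11917; k=4: 2720+0+4·17·29=4692 → min 4692.
Length 5: W₁..W₅: k=1: 0+4692+24·4·29=7476; k=2: 2208+17986+24·23·29=36202; k=3: 3196+8381+24·17·29=23409; k=4: 4352+0+24·17·29=16184 → min 7476.
Optimal order: (W₁·(((W₂·W₃)·W₄)·W₅)) with cost 7476.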